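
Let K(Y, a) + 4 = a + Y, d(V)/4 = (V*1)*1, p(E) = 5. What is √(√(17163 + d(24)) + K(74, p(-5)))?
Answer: √(75 + √17259) ≈ 14.366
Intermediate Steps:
d(V) = 4*V (d(V) = 4*((V*1)*1) = 4*(V*1) = 4*V)
K(Y, a) = -4 + Y + a (K(Y, a) = -4 + (a + Y) = -4 + (Y + a) = -4 + Y + a)
√(√(17163 + d(24)) + K(74, p(-5))) = √(√(17163 + 4*24) + (-4 + 74 + 5)) = √(√(17163 + 96) + 75) = √(√17259 + 75) = √(75 + √17259)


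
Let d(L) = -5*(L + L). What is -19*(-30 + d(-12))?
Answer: -1710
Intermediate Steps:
d(L) = -10*L
-19*(-30 + d(-12)) = -19*(-30 - 10*(-12)) = -19*(-30 + 120) = -19*90 = -1710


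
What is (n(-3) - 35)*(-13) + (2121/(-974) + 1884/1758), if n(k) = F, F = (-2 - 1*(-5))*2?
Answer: 107273397/285382 ≈ 375.89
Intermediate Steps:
F = 6 (F = (-2 + 5)*2 = 3*2 = 6)
n(k) = 6
(n(-3) - 35)*(-13) + (2121/(-974) + 1884/1758) = (6 - 35)*(-13) + (2121/(-974) + 1884/1758) = -29*(-13) + (2121*(-1/974) + 1884*(1/1758)) = 377 + (-2121/974 + 314/293) = 377 - 315617/285382 = 107273397/285382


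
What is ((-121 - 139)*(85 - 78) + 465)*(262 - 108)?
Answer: -208670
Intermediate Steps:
((-121 - 139)*(85 - 78) + 465)*(262 - 108) = (-260*7 + 465)*154 = (-1820 + 465)*154 = -1355*154 = -208670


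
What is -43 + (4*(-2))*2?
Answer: -59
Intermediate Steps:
-43 + (4*(-2))*2 = -43 - 8*2 = -43 - 16 = -59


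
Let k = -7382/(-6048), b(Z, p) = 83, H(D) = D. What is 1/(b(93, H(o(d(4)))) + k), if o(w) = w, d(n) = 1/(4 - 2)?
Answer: 3024/254683 ≈ 0.011874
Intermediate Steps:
d(n) = ½ (d(n) = 1/2 = ½)
k = 3691/3024 (k = -7382*(-1/6048) = 3691/3024 ≈ 1.2206)
1/(b(93, H(o(d(4)))) + k) = 1/(83 + 3691/3024) = 1/(254683/3024) = 3024/254683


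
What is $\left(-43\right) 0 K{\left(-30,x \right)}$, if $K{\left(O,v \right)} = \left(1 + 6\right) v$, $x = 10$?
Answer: $0$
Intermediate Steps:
$K{\left(O,v \right)} = 7 v$
$\left(-43\right) 0 K{\left(-30,x \right)} = \left(-43\right) 0 \cdot 7 \cdot 10 = 0 \cdot 70 = 0$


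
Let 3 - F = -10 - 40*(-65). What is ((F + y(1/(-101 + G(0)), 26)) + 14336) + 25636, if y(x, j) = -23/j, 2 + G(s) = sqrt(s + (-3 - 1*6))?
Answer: 971987/26 ≈ 37384.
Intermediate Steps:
G(s) = -2 + sqrt(-9 + s) (G(s) = -2 + sqrt(s + (-3 - 1*6)) = -2 + sqrt(s + (-3 - 6)) = -2 + sqrt(s - 9) = -2 + sqrt(-9 + s))
F = -2587 (F = 3 - (-10 - 40*(-65)) = 3 - (-10 + 2600) = 3 - 1*2590 = 3 - 2590 = -2587)
((F + y(1/(-101 + G(0)), 26)) + 14336) + 25636 = ((-2587 - 23/26) + 14336) + 25636 = (-67285/26 + 14336) + 25636 = 305451/26 + 25636 = 971987/26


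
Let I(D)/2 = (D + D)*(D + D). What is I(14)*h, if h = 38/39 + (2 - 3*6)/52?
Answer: 3136/3 ≈ 1045.3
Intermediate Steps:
h = ⅔ (h = 38*(1/39) + (2 - 18)*(1/52) = 38/39 - 16*1/52 = 38/39 - 4/13 = ⅔ ≈ 0.66667)
I(D) = 8*D² (I(D) = 2*((D + D)*(D + D)) = 2*((2*D)*(2*D)) = 2*(4*D²) = 8*D²)
I(14)*h = (8*14²)*(⅔) = (8*196)*(⅔) = 1568*(⅔) = 3136/3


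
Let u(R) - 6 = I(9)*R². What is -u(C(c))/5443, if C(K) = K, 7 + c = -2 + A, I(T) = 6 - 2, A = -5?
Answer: -790/5443 ≈ -0.14514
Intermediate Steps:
I(T) = 4
c = -14 (c = -7 + (-2 - 5) = -7 - 7 = -14)
u(R) = 6 + 4*R²
-u(C(c))/5443 = -(6 + 4*(-14)²)/5443 = -(6 + 4*196)*(1/5443) = -(6 + 784)*(1/5443) = -1*790*(1/5443) = -790*1/5443 = -790/5443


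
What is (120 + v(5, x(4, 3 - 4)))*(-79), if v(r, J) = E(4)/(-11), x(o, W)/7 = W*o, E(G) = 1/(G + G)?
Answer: -834161/88 ≈ -9479.1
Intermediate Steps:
E(G) = 1/(2*G)
x(o, W) = 7*W*o (x(o, W) = 7*(W*o) = 7*W*o)
v(r, J) = -1/88 (v(r, J) = ((1/2)/4)/(-11) = ((1/2)*(1/4))*(-1/11) = (1/8)*(-1/11) = -1/88)
(120 + v(5, x(4, 3 - 4)))*(-79) = (120 - 1/88)*(-79) = (10559/88)*(-79) = -834161/88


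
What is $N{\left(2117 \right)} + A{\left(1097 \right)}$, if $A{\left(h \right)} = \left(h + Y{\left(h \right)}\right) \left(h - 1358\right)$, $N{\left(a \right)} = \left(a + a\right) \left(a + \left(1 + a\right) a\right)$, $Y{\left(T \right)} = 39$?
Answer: $18993101486$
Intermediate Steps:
$N{\left(a \right)} = 2 a \left(a + a \left(1 + a\right)\right)$
$A{\left(h \right)} = \left(-1358 + h\right) \left(39 + h\right)$ ($A{\left(h \right)} = \left(h + 39\right) \left(h - 1358\right) = \left(39 + h\right) \left(-1358 + h\right) = \left(-1358 + h\right) \left(39 + h\right)$)
$N{\left(2117 \right)} + A{\left(1097 \right)} = 2 \cdot 2117^{2} \left(2 + 2117\right) - \left(1499905 - 1203409\right) = 2 \cdot 4481689 \cdot 2119 - 296496 = 18993397982 - 296496 = 18993101486$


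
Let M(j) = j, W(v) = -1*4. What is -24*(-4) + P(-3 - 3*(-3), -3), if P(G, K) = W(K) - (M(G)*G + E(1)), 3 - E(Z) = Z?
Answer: 54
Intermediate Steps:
E(Z) = 3 - Z
W(v) = -4
P(G, K) = -6 - G² (P(G, K) = -4 - (G*G + (3 - 1*1)) = -4 - (G² + (3 - 1)) = -4 - (G² + 2) = -4 - (2 + G²) = -4 + (-2 - G²) = -6 - G²)
-24*(-4) + P(-3 - 3*(-3), -3) = -24*(-4) + (-6 - (-3 - 3*(-3))²) = 96 + (-6 - (-3 + 9)²) = 96 + (-6 - 1*6²) = 96 + (-6 - 1*36) = 96 + (-6 - 36) = 96 - 42 = 54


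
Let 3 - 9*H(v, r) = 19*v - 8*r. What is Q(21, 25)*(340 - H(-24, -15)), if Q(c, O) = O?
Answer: 22675/3 ≈ 7558.3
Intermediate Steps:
H(v, r) = ⅓ - 19*v/9 + 8*r/9 (H(v, r) = ⅓ - (19*v - 8*r)/9 = ⅓ - (-8*r + 19*v)/9 = ⅓ + (-19*v/9 + 8*r/9) = ⅓ - 19*v/9 + 8*r/9)
Q(21, 25)*(340 - H(-24, -15)) = 25*(340 - (⅓ - 19/9*(-24) + (8/9)*(-15))) = 25*(340 - (⅓ + 152/3 - 40/3)) = 25*(340 - 1*113/3) = 25*(340 - 113/3) = 25*(907/3) = 22675/3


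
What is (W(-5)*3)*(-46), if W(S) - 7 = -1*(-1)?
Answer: -1104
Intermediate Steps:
W(S) = 8 (W(S) = 7 - 1*(-1) = 7 + 1 = 8)
(W(-5)*3)*(-46) = (8*3)*(-46) = 24*(-46) = -1104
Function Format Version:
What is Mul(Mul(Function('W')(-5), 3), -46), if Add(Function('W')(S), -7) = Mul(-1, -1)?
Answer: -1104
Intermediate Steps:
Function('W')(S) = 8 (Function('W')(S) = Add(7, Mul(-1, -1)) = Add(7, 1) = 8)
Mul(Mul(Function('W')(-5), 3), -46) = Mul(Mul(8, 3), -46) = Mul(24, -46) = -1104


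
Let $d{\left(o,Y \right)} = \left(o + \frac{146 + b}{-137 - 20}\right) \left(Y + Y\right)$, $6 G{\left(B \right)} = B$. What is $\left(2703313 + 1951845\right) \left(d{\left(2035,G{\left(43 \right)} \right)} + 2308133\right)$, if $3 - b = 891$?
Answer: $\frac{5124867324601772}{471} \approx 1.0881 \cdot 10^{13}$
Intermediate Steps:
$b = -888$ ($b = 3 - 891 = -888$)
$G{\left(B \right)} = \frac{B}{6}$
$d{\left(o,Y \right)} = 2 Y \left(\frac{742}{157} + o\right)$ ($d{\left(o,Y \right)} = \left(o + \frac{146 - 888}{-137 - 20}\right) \left(Y + Y\right) = \left(o - \frac{742}{-157}\right) 2 Y = \left(o - - \frac{742}{157}\right) 2 Y = \left(o + \frac{742}{157}\right) 2 Y = \left(\frac{742}{157} + o\right) 2 Y = 2 Y \left(\frac{742}{157} + o\right)$)
$\left(2703313 + 1951845\right) \left(d{\left(2035,G{\left(43 \right)} \right)} + 2308133\right) = \left(2703313 + 1951845\right) \left(\frac{2 \cdot \frac{1}{6} \cdot 43 \left(742 + 157 \cdot 2035\right)}{157} + 2308133\right) = 4655158 \left(\frac{2}{157} \cdot \frac{43}{6} \left(742 + 319495\right) + 2308133\right) = 4655158 \left(\frac{2}{157} \cdot \frac{43}{6} \cdot 320237 + 2308133\right) = 4655158 \left(\frac{13770191}{471} + 2308133\right) = 4655158 \cdot \frac{1100900834}{471} = \frac{5124867324601772}{471}$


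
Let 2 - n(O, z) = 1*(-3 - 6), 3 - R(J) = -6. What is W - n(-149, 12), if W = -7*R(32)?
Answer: -74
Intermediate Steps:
R(J) = 9 (R(J) = 3 - 1*(-6) = 3 + 6 = 9)
n(O, z) = 11 (n(O, z) = 2 - (-3 - 6) = 2 - (-9) = 2 - 1*(-9) = 2 + 9 = 11)
W = -63 (W = -7*9 = -63)
W - n(-149, 12) = -63 - 1*11 = -63 - 11 = -74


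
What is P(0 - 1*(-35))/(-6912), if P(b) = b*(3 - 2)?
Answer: -35/6912 ≈ -0.0050637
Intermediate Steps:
P(b) = b (P(b) = b*1 = b)
P(0 - 1*(-35))/(-6912) = (0 - 1*(-35))/(-6912) = (0 + 35)*(-1/6912) = 35*(-1/6912) = -35/6912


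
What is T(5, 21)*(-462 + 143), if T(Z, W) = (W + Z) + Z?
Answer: -9889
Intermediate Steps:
T(Z, W) = W + 2*Z
T(5, 21)*(-462 + 143) = (21 + 2*5)*(-462 + 143) = (21 + 10)*(-319) = 31*(-319) = -9889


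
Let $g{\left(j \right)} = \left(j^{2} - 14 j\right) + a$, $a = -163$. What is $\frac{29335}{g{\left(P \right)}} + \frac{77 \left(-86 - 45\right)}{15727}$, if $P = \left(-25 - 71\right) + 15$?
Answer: $\frac{385376261}{118455764} \approx 3.2533$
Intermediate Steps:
$P = -81$ ($P = -96 + 15 = -81$)
$g{\left(j \right)} = -163 + j^{2} - 14 j$ ($g{\left(j \right)} = \left(j^{2} - 14 j\right) - 163 = -163 + j^{2} - 14 j$)
$\frac{29335}{g{\left(P \right)}} + \frac{77 \left(-86 - 45\right)}{15727} = \frac{29335}{-163 + \left(-81\right)^{2} - -1134} + \frac{77 \left(-86 - 45\right)}{15727} = \frac{29335}{-163 + 6561 + 1134} + 77 \left(-131\right) \frac{1}{15727} = \frac{29335}{7532} - \frac{10087}{15727} = \frac{385376261}{118455764}$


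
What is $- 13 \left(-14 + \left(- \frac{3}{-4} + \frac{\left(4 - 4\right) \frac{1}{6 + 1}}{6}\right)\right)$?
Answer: $\frac{689}{4} \approx 172.25$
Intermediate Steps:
$- 13 \left(-14 + \left(- \frac{3}{-4} + \frac{\left(4 - 4\right) \frac{1}{6 + 1}}{6}\right)\right) = - 13 \left(-14 + \left(\left(-3\right) \left(- \frac{1}{4}\right) + \frac{0}{7} \cdot \frac{1}{6}\right)\right) = - 13 \left(-14 + \left(\frac{3}{4} + 0 \cdot \frac{1}{7} \cdot \frac{1}{6}\right)\right) = - 13 \left(-14 + \left(\frac{3}{4} + 0 \cdot \frac{1}{6}\right)\right) = - 13 \left(-14 + \left(\frac{3}{4} + 0\right)\right) = - 13 \left(-14 + \frac{3}{4}\right) = \left(-13\right) \left(- \frac{53}{4}\right) = \frac{689}{4}$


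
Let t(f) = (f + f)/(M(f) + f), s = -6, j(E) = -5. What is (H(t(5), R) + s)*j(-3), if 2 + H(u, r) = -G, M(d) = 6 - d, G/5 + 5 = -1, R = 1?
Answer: -110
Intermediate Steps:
G = -30 (G = -25 + 5*(-1) = -25 - 5 = -30)
t(f) = f/3 (t(f) = (f + f)/((6 - f) + f) = (2*f)/6 = (2*f)*(1/6) = f/3)
H(u, r) = 28 (H(u, r) = -2 - 1*(-30) = -2 + 30 = 28)
(H(t(5), R) + s)*j(-3) = (28 - 6)*(-5) = 22*(-5) = -110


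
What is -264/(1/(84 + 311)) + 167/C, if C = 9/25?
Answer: -934345/9 ≈ -1.0382e+5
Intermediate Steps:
C = 9/25 (C = (1/25)*9 = 9/25 ≈ 0.36000)
-264/(1/(84 + 311)) + 167/C = -264/(1/(84 + 311)) + 167/(9/25) = -264/(1/395) + 167*(25/9) = -264/1/395 + 4175/9 = -264*395 + 4175/9 = -104280 + 4175/9 = -934345/9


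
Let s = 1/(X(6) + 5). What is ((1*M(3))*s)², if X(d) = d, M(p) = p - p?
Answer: 0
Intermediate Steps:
M(p) = 0
s = 1/11 (s = 1/(6 + 5) = 1/11 ≈ 0.090909)
((1*M(3))*s)² = ((1*0)*(1/11))² = (0*(1/11))² = 0² = 0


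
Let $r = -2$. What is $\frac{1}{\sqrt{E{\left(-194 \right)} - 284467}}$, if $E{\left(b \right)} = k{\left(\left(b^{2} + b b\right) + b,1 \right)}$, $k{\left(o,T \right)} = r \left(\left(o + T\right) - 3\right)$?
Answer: $- \frac{i \sqrt{48291}}{144873} \approx - 0.0015169 i$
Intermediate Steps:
$k{\left(o,T \right)} = 6 - 2 T - 2 o$ ($k{\left(o,T \right)} = - 2 \left(\left(o + T\right) - 3\right) = - 2 \left(\left(T + o\right) - 3\right) = - 2 \left(-3 + T + o\right) = 6 - 2 T - 2 o$)
$E{\left(b \right)} = 4 - 4 b^{2} - 2 b$ ($E{\left(b \right)} = 6 - 2 - 2 \left(\left(b^{2} + b b\right) + b\right) = 6 - 2 - 2 \left(\left(b^{2} + b^{2}\right) + b\right) = 6 - 2 - 2 \left(2 b^{2} + b\right) = 6 - 2 - 2 \left(b + 2 b^{2}\right) = 6 - 2 - \left(2 b + 4 b^{2}\right) = 4 - 4 b^{2} - 2 b$)
$\frac{1}{\sqrt{E{\left(-194 \right)} - 284467}} = \frac{1}{\sqrt{\left(4 - - 388 \left(1 + 2 \left(-194\right)\right)\right) - 284467}} = \frac{1}{\sqrt{\left(4 - - 388 \left(1 - 388\right)\right) - 284467}} = \frac{1}{\sqrt{\left(4 - \left(-388\right) \left(-387\right)\right) - 284467}} = \frac{1}{\sqrt{\left(4 - 150156\right) - 284467}} = \frac{1}{\sqrt{-150152 - 284467}} = \frac{1}{\sqrt{-434619}} = \frac{1}{3 i \sqrt{48291}} = - \frac{i \sqrt{48291}}{144873}$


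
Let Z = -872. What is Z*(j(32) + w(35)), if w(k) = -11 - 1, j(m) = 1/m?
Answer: 41747/4 ≈ 10437.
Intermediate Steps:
w(k) = -12
Z*(j(32) + w(35)) = -872*(1/32 - 12) = -872*(-383/32) = 41747/4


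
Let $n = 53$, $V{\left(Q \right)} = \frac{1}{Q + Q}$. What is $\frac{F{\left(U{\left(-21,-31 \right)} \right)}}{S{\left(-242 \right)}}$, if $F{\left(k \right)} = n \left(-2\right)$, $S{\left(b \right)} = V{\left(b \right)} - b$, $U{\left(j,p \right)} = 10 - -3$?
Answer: $- \frac{51304}{117127} \approx -0.43802$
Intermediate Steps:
$V{\left(Q \right)} = \frac{1}{2 Q}$
$U{\left(j,p \right)} = 13$ ($U{\left(j,p \right)} = 10 + 3 = 13$)
$S{\left(b \right)} = \frac{1}{2 b} - b$
$F{\left(k \right)} = -106$ ($F{\left(k \right)} = 53 \left(-2\right) = -106$)
$\frac{F{\left(U{\left(-21,-31 \right)} \right)}}{S{\left(-242 \right)}} = - \frac{106}{\frac{1}{2 \left(-242\right)} - -242} = - \frac{106}{\frac{1}{2} \left(- \frac{1}{242}\right) + 242} = - \frac{106}{- \frac{1}{484} + 242} = - \frac{106}{\frac{117127}{484}} = \left(-106\right) \frac{484}{117127} = - \frac{51304}{117127}$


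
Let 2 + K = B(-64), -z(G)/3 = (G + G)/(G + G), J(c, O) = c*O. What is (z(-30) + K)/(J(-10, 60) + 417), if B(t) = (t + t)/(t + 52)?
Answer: -17/549 ≈ -0.030965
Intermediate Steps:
J(c, O) = O*c
z(G) = -3 (z(G) = -3*(G + G)/(G + G) = -3*2*G/(2*G) = -3*2*G*1/(2*G) = -3*1 = -3)
B(t) = 2*t/(52 + t) (B(t) = (2*t)/(52 + t) = 2*t/(52 + t))
K = 26/3 (K = -2 + 2*(-64)/(52 - 64) = -2 + 2*(-64)/(-12) = -2 + 2*(-64)*(-1/12) = -2 + 32/3 = 26/3 ≈ 8.6667)
(z(-30) + K)/(J(-10, 60) + 417) = (-3 + 26/3)/(60*(-10) + 417) = 17/(3*(-600 + 417)) = (17/3)/(-183) = (17/3)*(-1/183) = -17/549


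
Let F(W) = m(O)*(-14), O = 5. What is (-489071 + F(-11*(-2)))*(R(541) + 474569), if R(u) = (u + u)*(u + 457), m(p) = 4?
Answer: -760301454435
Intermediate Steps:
R(u) = 2*u*(457 + u) (R(u) = (2*u)*(457 + u) = 2*u*(457 + u))
F(W) = -56 (F(W) = 4*(-14) = -56)
(-489071 + F(-11*(-2)))*(R(541) + 474569) = (-489071 - 56)*(2*541*(457 + 541) + 474569) = -489127*(2*541*998 + 474569) = -489127*(1079836 + 474569) = -489127*1554405 = -760301454435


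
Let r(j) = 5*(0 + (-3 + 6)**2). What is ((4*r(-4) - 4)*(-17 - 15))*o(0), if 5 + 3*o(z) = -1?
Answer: 11264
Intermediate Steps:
o(z) = -2 (o(z) = -5/3 + (1/3)*(-1) = -5/3 - 1/3 = -2)
r(j) = 45 (r(j) = 5*(0 + 3**2) = 5*(0 + 9) = 5*9 = 45)
((4*r(-4) - 4)*(-17 - 15))*o(0) = ((4*45 - 4)*(-17 - 15))*(-2) = ((180 - 4)*(-32))*(-2) = (176*(-32))*(-2) = -5632*(-2) = 11264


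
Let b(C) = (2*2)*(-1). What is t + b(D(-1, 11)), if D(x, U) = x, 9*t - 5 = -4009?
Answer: -4040/9 ≈ -448.89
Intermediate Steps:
t = -4004/9 (t = 5/9 + (⅑)*(-4009) = 5/9 - 4009/9 = -4004/9 ≈ -444.89)
b(C) = -4 (b(C) = 4*(-1) = -4)
t + b(D(-1, 11)) = -4004/9 - 4 = -4040/9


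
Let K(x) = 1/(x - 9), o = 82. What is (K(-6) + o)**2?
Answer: 1510441/225 ≈ 6713.1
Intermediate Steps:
K(x) = 1/(-9 + x)
(K(-6) + o)**2 = (1/(-9 - 6) + 82)**2 = (1/(-15) + 82)**2 = (-1/15 + 82)**2 = (1229/15)**2 = 1510441/225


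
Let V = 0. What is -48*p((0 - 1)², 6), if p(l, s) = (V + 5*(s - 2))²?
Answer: -19200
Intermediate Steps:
p(l, s) = (-10 + 5*s)² (p(l, s) = (0 + 5*(s - 2))² = (0 + 5*(-2 + s))² = (0 + (-10 + 5*s))² = (-10 + 5*s)²)
-48*p((0 - 1)², 6) = -1200*(-2 + 6)² = -1200*4² = -1200*16 = -48*400 = -19200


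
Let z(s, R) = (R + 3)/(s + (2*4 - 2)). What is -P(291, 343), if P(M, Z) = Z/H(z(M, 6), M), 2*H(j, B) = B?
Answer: -686/291 ≈ -2.3574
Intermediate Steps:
z(s, R) = (3 + R)/(6 + s) (z(s, R) = (3 + R)/(s + (8 - 2)) = (3 + R)/(s + 6) = (3 + R)/(6 + s))
H(j, B) = B/2
P(M, Z) = 2*Z/M (P(M, Z) = Z/((M/2)) = Z*(2/M) = 2*Z/M)
-P(291, 343) = -2*343/291 = -1*686/291 = -686/291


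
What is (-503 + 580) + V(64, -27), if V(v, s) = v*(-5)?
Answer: -243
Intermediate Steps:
V(v, s) = -5*v
(-503 + 580) + V(64, -27) = (-503 + 580) - 5*64 = 77 - 320 = -243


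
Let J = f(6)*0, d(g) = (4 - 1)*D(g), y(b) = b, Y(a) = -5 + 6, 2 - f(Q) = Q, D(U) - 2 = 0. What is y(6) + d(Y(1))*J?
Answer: 6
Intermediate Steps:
D(U) = 2 (D(U) = 2 + 0 = 2)
f(Q) = 2 - Q
Y(a) = 1
d(g) = 6 (d(g) = (4 - 1)*2 = 3*2 = 6)
J = 0 (J = (2 - 1*6)*0 = (2 - 6)*0 = -4*0 = 0)
y(6) + d(Y(1))*J = 6 + 6*0 = 6 + 0 = 6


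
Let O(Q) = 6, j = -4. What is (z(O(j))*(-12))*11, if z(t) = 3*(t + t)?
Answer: -4752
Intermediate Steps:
z(t) = 6*t (z(t) = 3*(2*t) = 6*t)
(z(O(j))*(-12))*11 = ((6*6)*(-12))*11 = (36*(-12))*11 = -432*11 = -4752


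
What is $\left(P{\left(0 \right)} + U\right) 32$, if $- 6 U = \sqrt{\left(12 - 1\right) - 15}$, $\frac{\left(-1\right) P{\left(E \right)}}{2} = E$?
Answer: $- \frac{32 i}{3} \approx - 10.667 i$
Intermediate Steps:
$P{\left(E \right)} = - 2 E$
$U = - \frac{i}{3}$ ($U = - \frac{\sqrt{\left(12 - 1\right) - 15}}{6} = - \frac{\sqrt{11 - 15}}{6} = - \frac{\sqrt{-4}}{6} = - \frac{2 i}{6} = - \frac{i}{3} \approx - 0.33333 i$)
$\left(P{\left(0 \right)} + U\right) 32 = \left(\left(-2\right) 0 - \frac{i}{3}\right) 32 = \left(0 - \frac{i}{3}\right) 32 = - \frac{i}{3} \cdot 32 = - \frac{32 i}{3}$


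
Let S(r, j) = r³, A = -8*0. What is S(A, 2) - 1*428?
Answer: -428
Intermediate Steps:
A = 0
S(A, 2) - 1*428 = 0³ - 1*428 = 0 - 428 = -428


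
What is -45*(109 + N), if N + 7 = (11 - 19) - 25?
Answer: -3105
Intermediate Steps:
N = -40 (N = -7 + ((11 - 19) - 25) = -7 + (-8 - 25) = -7 - 33 = -40)
-45*(109 + N) = -45*(109 - 40) = -45*69 = -3105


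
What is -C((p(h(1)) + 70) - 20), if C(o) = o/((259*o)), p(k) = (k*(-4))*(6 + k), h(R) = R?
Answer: -1/259 ≈ -0.0038610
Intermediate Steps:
p(k) = -4*k*(6 + k) (p(k) = (-4*k)*(6 + k) = -4*k*(6 + k))
C(o) = 1/259 (C(o) = o*(1/(259*o)) = 1/259)
-C((p(h(1)) + 70) - 20) = -1*1/259 = -1/259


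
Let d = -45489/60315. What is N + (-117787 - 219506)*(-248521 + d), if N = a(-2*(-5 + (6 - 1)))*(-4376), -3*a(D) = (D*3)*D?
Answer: 1685294548767324/20105 ≈ 8.3825e+10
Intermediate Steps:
d = -15163/20105 (d = -45489*1/60315 = -15163/20105 ≈ -0.75419)
a(D) = -D² (a(D) = -D*3*D/3 = -3*D*D/3 = -D²)
N = 0 (N = -(-2*(-5 + (6 - 1)))²*(-4376) = -(-2*(-5 + 5))²*(-4376) = -(-2*0)²*(-4376) = -1*0²*(-4376) = -1*0*(-4376) = 0*(-4376) = 0)
N + (-117787 - 219506)*(-248521 + d) = 0 + (-117787 - 219506)*(-248521 - 15163/20105) = 0 - 337293*(-4996529868/20105) = 0 + 1685294548767324/20105 = 1685294548767324/20105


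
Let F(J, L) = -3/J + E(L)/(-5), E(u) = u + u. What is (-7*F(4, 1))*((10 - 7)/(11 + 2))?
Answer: 483/260 ≈ 1.8577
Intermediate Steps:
E(u) = 2*u
F(J, L) = -3/J - 2*L/5 (F(J, L) = -3/J + (2*L)/(-5) = -3/J + (2*L)*(-⅕) = -3/J - 2*L/5)
(-7*F(4, 1))*((10 - 7)/(11 + 2)) = (-7*(-3/4 - ⅖*1))*((10 - 7)/(11 + 2)) = (-7*(-3*¼ - ⅖))*(3/13) = (-7*(-¾ - ⅖))*(3*(1/13)) = -7*(-23/20)*(3/13) = (161/20)*(3/13) = 483/260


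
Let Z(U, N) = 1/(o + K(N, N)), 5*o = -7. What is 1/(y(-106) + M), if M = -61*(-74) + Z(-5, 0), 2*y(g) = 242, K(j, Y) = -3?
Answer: 22/101965 ≈ 0.00021576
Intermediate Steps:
o = -7/5 (o = (⅕)*(-7) = -7/5 ≈ -1.4000)
y(g) = 121 (y(g) = (½)*242 = 121)
Z(U, N) = -5/22 (Z(U, N) = 1/(-7/5 - 3) = 1/(-22/5) = -5/22)
M = 99303/22 (M = -61*(-74) - 5/22 = 4514 - 5/22 = 99303/22 ≈ 4513.8)
1/(y(-106) + M) = 1/(121 + 99303/22) = 1/(101965/22) = 22/101965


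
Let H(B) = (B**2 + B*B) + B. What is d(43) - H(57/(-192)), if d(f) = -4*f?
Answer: -352009/2048 ≈ -171.88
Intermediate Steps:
H(B) = B + 2*B**2 (H(B) = (B**2 + B**2) + B = 2*B**2 + B = B + 2*B**2)
d(43) - H(57/(-192)) = -4*43 - 57/(-192)*(1 + 2*(57/(-192))) = -172 - 57*(-1/192)*(1 + 2*(57*(-1/192))) = -172 - (-19)*(1 + 2*(-19/64))/64 = -172 - (-19)*(1 - 19/32)/64 = -172 - (-19)*13/(64*32) = -172 - 1*(-247/2048) = -172 + 247/2048 = -352009/2048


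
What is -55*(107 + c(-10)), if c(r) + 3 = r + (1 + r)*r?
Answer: -10120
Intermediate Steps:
c(r) = -3 + r + r*(1 + r) (c(r) = -3 + (r + (1 + r)*r) = -3 + (r + r*(1 + r)) = -3 + r + r*(1 + r))
-55*(107 + c(-10)) = -55*(107 + (-3 + (-10)² + 2*(-10))) = -55*(107 + (-3 + 100 - 20)) = -55*(107 + 77) = -55*184 = -10120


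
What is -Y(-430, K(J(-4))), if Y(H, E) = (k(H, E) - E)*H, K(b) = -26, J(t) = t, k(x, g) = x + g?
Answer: -184900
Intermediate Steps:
k(x, g) = g + x
Y(H, E) = H² (Y(H, E) = ((E + H) - E)*H = H*H = H²)
-Y(-430, K(J(-4))) = -1*(-430)² = -1*184900 = -184900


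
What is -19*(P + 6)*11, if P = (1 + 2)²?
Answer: -3135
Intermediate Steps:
P = 9 (P = 3² = 9)
-19*(P + 6)*11 = -19*(9 + 6)*11 = -285*11 = -19*165 = -3135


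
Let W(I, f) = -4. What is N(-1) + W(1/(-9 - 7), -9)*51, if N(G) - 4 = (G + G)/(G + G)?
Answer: -199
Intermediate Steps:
N(G) = 5 (N(G) = 4 + (G + G)/(G + G) = 4 + (2*G)/((2*G)) = 4 + (2*G)*(1/(2*G)) = 4 + 1 = 5)
N(-1) + W(1/(-9 - 7), -9)*51 = 5 - 4*51 = 5 - 204 = -199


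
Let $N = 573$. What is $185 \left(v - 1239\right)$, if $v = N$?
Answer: $-123210$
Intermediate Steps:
$v = 573$
$185 \left(v - 1239\right) = 185 \left(573 - 1239\right) = 185 \left(-666\right) = -123210$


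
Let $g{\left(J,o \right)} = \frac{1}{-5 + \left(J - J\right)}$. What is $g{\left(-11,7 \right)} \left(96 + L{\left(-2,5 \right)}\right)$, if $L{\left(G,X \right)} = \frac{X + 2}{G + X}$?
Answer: $- \frac{59}{3} \approx -19.667$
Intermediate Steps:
$g{\left(J,o \right)} = - \frac{1}{5}$ ($g{\left(J,o \right)} = \frac{1}{-5 + 0} = \frac{1}{-5} = - \frac{1}{5}$)
$L{\left(G,X \right)} = \frac{2 + X}{G + X}$
$g{\left(-11,7 \right)} \left(96 + L{\left(-2,5 \right)}\right) = - \frac{96 + \frac{2 + 5}{-2 + 5}}{5} = - \frac{96 + \frac{1}{3} \cdot 7}{5} = - \frac{96 + \frac{7}{3}}{5} = \left(- \frac{1}{5}\right) \frac{295}{3} = - \frac{59}{3}$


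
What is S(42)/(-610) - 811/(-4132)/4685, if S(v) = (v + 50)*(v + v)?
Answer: -2992027501/236172724 ≈ -12.669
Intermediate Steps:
S(v) = 2*v*(50 + v) (S(v) = (50 + v)*(2*v) = 2*v*(50 + v))
S(42)/(-610) - 811/(-4132)/4685 = (2*42*(50 + 42))/(-610) - 811/(-4132)/4685 = (2*42*92)*(-1/610) - 811*(-1/4132)*(1/4685) = 7728*(-1/610) + (811/4132)*(1/4685) = -3864/305 + 811/19358420 = -2992027501/236172724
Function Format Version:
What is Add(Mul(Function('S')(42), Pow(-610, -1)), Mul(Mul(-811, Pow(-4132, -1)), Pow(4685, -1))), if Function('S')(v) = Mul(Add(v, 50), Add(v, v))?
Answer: Rational(-2992027501, 236172724) ≈ -12.669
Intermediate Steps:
Function('S')(v) = Mul(2, v, Add(50, v)) (Function('S')(v) = Mul(Add(50, v), Mul(2, v)) = Mul(2, v, Add(50, v)))
Add(Mul(Function('S')(42), Pow(-610, -1)), Mul(Mul(-811, Pow(-4132, -1)), Pow(4685, -1))) = Add(Mul(Mul(2, 42, Add(50, 42)), Pow(-610, -1)), Mul(Mul(-811, Pow(-4132, -1)), Pow(4685, -1))) = Add(Mul(Mul(2, 42, 92), Rational(-1, 610)), Mul(Mul(-811, Rational(-1, 4132)), Rational(1, 4685))) = Add(Mul(7728, Rational(-1, 610)), Mul(Rational(811, 4132), Rational(1, 4685))) = Add(Rational(-3864, 305), Rational(811, 19358420)) = Rational(-2992027501, 236172724)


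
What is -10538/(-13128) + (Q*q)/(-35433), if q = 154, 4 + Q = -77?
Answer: 29841757/25842468 ≈ 1.1548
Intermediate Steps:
Q = -81 (Q = -4 - 77 = -81)
-10538/(-13128) + (Q*q)/(-35433) = -10538/(-13128) - 81*154/(-35433) = -10538*(-1/13128) - 12474*(-1/35433) = 5269/6564 + 1386/3937 = 29841757/25842468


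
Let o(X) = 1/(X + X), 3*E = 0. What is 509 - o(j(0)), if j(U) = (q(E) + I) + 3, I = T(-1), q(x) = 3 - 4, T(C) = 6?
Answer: 8143/16 ≈ 508.94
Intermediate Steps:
E = 0 (E = (1/3)*0 = 0)
q(x) = -1
I = 6
j(U) = 8 (j(U) = (-1 + 6) + 3 = 5 + 3 = 8)
o(X) = 1/(2*X)
509 - o(j(0)) = 509 - 1/(2*8) = 509 - 1*1/16 = 509 - 1/16 = 8143/16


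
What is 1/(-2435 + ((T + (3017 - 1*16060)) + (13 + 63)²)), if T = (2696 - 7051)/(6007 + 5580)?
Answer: -11587/112421429 ≈ -0.00010307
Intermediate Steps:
T = -4355/11587 ≈ -0.37585
1/(-2435 + ((T + (3017 - 1*16060)) + (13 + 63)²)) = 1/(-2435 + ((-4355/11587 + (3017 - 1*16060)) + (13 + 63)²)) = 1/(-2435 + ((-4355/11587 + (3017 - 16060)) + 76²)) = 1/(-2435 + ((-4355/11587 - 13043) + 5776)) = 1/(-2435 + (-151133596/11587 + 5776)) = 1/(-2435 - 84207084/11587) = 1/(-112421429/11587) = -11587/112421429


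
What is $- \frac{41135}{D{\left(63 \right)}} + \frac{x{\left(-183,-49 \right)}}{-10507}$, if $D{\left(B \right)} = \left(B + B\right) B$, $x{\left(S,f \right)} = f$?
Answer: $- \frac{61688069}{11914938} \approx -5.1774$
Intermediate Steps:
$D{\left(B \right)} = 2 B^{2}$ ($D{\left(B \right)} = 2 B B = 2 B^{2}$)
$- \frac{41135}{D{\left(63 \right)}} + \frac{x{\left(-183,-49 \right)}}{-10507} = - \frac{41135}{2 \cdot 63^{2}} - \frac{49}{-10507} = - \frac{41135}{2 \cdot 3969} - - \frac{7}{1501} = - \frac{41135}{7938} + \frac{7}{1501} = - \frac{61688069}{11914938}$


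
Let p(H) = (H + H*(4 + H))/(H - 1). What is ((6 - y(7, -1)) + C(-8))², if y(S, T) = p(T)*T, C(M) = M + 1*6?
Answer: 36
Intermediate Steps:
C(M) = 6 + M (C(M) = M + 6 = 6 + M)
p(H) = (H + H*(4 + H))/(-1 + H)
y(S, T) = T²*(5 + T)/(-1 + T) (y(S, T) = (T*(5 + T)/(-1 + T))*T = T²*(5 + T)/(-1 + T))
((6 - y(7, -1)) + C(-8))² = ((6 - (-1)²*(5 - 1)/(-1 - 1)) + (6 - 8))² = ((6 - 4/(-2)) - 2)² = ((6 - (-1)*4/2) - 2)² = ((6 - 1*(-2)) - 2)² = ((6 + 2) - 2)² = (8 - 2)² = 6² = 36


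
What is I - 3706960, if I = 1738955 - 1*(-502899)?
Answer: -1465106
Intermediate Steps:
I = 2241854 (I = 1738955 + 502899 = 2241854)
I - 3706960 = 2241854 - 3706960 = -1465106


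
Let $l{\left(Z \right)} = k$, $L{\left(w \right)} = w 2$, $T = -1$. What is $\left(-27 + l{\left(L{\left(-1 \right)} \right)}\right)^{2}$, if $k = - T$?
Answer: $676$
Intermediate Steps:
$L{\left(w \right)} = 2 w$
$k = 1$ ($k = \left(-1\right) \left(-1\right) = 1$)
$l{\left(Z \right)} = 1$
$\left(-27 + l{\left(L{\left(-1 \right)} \right)}\right)^{2} = \left(-27 + 1\right)^{2} = \left(-26\right)^{2} = 676$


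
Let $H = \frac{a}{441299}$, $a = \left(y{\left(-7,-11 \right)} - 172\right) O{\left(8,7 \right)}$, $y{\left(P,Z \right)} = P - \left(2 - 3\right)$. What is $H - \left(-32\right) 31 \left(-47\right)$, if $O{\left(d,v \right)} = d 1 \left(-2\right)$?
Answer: $- \frac{20575121728}{441299} \approx -46624.0$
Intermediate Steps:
$O{\left(d,v \right)} = - 2 d$ ($O{\left(d,v \right)} = d \left(-2\right) = - 2 d$)
$y{\left(P,Z \right)} = 1 + P$ ($y{\left(P,Z \right)} = P - -1 = P + 1 = 1 + P$)
$a = 2848$ ($a = \left(\left(1 - 7\right) - 172\right) \left(\left(-2\right) 8\right) = \left(-6 - 172\right) \left(-16\right) = \left(-178\right) \left(-16\right) = 2848$)
$H = \frac{2848}{441299} \approx 0.0064537$
$H - \left(-32\right) 31 \left(-47\right) = \frac{2848}{441299} - \left(-32\right) 31 \left(-47\right) = \frac{2848}{441299} - \left(-992\right) \left(-47\right) = \frac{2848}{441299} - 46624 = - \frac{20575121728}{441299}$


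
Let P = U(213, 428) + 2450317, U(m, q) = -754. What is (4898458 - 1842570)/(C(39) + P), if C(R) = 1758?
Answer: 3055888/2451321 ≈ 1.2466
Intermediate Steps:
P = 2449563 (P = -754 + 2450317 = 2449563)
(4898458 - 1842570)/(C(39) + P) = (4898458 - 1842570)/(1758 + 2449563) = 3055888/2451321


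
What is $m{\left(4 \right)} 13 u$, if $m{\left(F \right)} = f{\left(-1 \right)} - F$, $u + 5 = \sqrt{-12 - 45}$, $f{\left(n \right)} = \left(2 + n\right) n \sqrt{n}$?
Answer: $13 \left(4 + i\right) \left(5 - i \sqrt{57}\right) \approx 358.15 - 327.59 i$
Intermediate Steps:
$f{\left(n \right)} = n^{\frac{3}{2}} \left(2 + n\right)$ ($f{\left(n \right)} = \left(2 + n\right) n^{\frac{3}{2}} = n^{\frac{3}{2}} \left(2 + n\right)$)
$u = -5 + i \sqrt{57}$ ($u = -5 + \sqrt{-12 - 45} = -5 + \sqrt{-57} = -5 + i \sqrt{57} \approx -5.0 + 7.5498 i$)
$m{\left(F \right)} = - i - F$ ($m{\left(F \right)} = \left(-1\right)^{\frac{3}{2}} \left(2 - 1\right) - F = - i 1 - F = - i - F$)
$m{\left(4 \right)} 13 u = \left(- i - 4\right) 13 \left(-5 + i \sqrt{57}\right) = \left(-4 - i\right) 13 \left(-5 + i \sqrt{57}\right) = \left(-52 - 13 i\right) \left(-5 + i \sqrt{57}\right)$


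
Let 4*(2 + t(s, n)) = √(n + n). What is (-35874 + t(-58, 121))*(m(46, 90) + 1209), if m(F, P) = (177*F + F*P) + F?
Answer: -485653412 + 148907*√2/4 ≈ -4.8560e+8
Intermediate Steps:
t(s, n) = -2 + √2*√n/4 (t(s, n) = -2 + √(n + n)/4 = -2 + √(2*n)/4 = -2 + (√2*√n)/4 = -2 + √2*√n/4)
m(F, P) = 178*F + F*P
(-35874 + t(-58, 121))*(m(46, 90) + 1209) = (-35874 + (-2 + √2*√121/4))*(46*(178 + 90) + 1209) = (-35874 + (-2 + (¼)*√2*11))*(46*268 + 1209) = (-35874 + (-2 + 11*√2/4))*(12328 + 1209) = (-35876 + 11*√2/4)*13537 = -485653412 + 148907*√2/4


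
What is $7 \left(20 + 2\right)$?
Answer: $154$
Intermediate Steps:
$7 \left(20 + 2\right) = 7 \cdot 22 = 154$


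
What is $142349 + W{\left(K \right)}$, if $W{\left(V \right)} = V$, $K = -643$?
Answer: $141706$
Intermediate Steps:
$142349 + W{\left(K \right)} = 142349 - 643 = 141706$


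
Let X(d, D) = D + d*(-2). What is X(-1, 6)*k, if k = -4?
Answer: -32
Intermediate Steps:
X(d, D) = D - 2*d
X(-1, 6)*k = (6 - 2*(-1))*(-4) = (6 + 2)*(-4) = 8*(-4) = -32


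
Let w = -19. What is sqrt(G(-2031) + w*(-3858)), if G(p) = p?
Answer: 3*sqrt(7919) ≈ 266.97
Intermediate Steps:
sqrt(G(-2031) + w*(-3858)) = sqrt(-2031 - 19*(-3858)) = sqrt(-2031 + 73302) = sqrt(71271) = 3*sqrt(7919)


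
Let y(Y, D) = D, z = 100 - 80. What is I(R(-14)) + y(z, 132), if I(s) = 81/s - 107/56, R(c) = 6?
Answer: 8041/56 ≈ 143.59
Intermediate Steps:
z = 20
I(s) = -107/56 + 81/s (I(s) = 81/s - 107*1/56 = 81/s - 107/56 = -107/56 + 81/s)
I(R(-14)) + y(z, 132) = (-107/56 + 81/6) + 132 = (-107/56 + 81*(⅙)) + 132 = (-107/56 + 27/2) + 132 = 649/56 + 132 = 8041/56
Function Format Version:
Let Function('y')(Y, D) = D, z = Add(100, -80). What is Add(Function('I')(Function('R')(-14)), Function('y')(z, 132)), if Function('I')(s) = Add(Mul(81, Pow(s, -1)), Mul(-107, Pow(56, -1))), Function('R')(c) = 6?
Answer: Rational(8041, 56) ≈ 143.59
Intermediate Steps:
z = 20
Function('I')(s) = Add(Rational(-107, 56), Mul(81, Pow(s, -1))) (Function('I')(s) = Add(Mul(81, Pow(s, -1)), Mul(-107, Rational(1, 56))) = Add(Mul(81, Pow(s, -1)), Rational(-107, 56)) = Add(Rational(-107, 56), Mul(81, Pow(s, -1))))
Add(Function('I')(Function('R')(-14)), Function('y')(z, 132)) = Add(Add(Rational(-107, 56), Mul(81, Pow(6, -1))), 132) = Add(Add(Rational(-107, 56), Mul(81, Rational(1, 6))), 132) = Add(Add(Rational(-107, 56), Rational(27, 2)), 132) = Add(Rational(649, 56), 132) = Rational(8041, 56)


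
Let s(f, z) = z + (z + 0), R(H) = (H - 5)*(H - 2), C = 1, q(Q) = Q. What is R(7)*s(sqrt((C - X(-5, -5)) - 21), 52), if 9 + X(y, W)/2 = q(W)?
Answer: 1040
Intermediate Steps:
X(y, W) = -18 + 2*W
R(H) = (-5 + H)*(-2 + H)
s(f, z) = 2*z (s(f, z) = z + z = 2*z)
R(7)*s(sqrt((C - X(-5, -5)) - 21), 52) = (10 + 7**2 - 7*7)*(2*52) = (10 + 49 - 49)*104 = 10*104 = 1040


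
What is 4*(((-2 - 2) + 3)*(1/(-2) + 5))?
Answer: -18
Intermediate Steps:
4*(((-2 - 2) + 3)*(1/(-2) + 5)) = 4*((-4 + 3)*(-1/2 + 5)) = 4*(-1*9/2) = 4*(-9/2) = -18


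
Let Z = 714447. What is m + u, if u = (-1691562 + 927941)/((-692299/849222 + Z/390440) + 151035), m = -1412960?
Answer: -35379971912934816351160/25039523635443737 ≈ -1.4130e+6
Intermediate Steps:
u = -126596998233719640/25039523635443737 (u = (-1691562 + 927941)/((-692299/849222 + 714447/390440) + 151035) = -763621/((-692299*1/849222 + 714447*(1/390440)) + 151035) = -763621/((-692299/849222 + 714447/390440) + 151035) = -763621/(168211444337/165785118840 + 151035) = -763621/25039523635443737/165785118840 = -763621*165785118840/25039523635443737 = -126596998233719640/25039523635443737 ≈ -5.0559)
m + u = -1412960 - 126596998233719640/25039523635443737 = -35379971912934816351160/25039523635443737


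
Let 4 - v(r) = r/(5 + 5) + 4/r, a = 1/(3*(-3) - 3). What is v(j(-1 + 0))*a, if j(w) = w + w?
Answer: -31/60 ≈ -0.51667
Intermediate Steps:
j(w) = 2*w
a = -1/12 (a = 1/(-9 - 3) = 1/(-12) = -1/12 ≈ -0.083333)
v(r) = 4 - 4/r - r/10 (v(r) = 4 - (r/(5 + 5) + 4/r) = 4 - (r/10 + 4/r) = 4 - (4/r + r/10) = 4 + (-4/r - r/10) = 4 - 4/r - r/10)
v(j(-1 + 0))*a = (4 - 4*1/(2*(-1 + 0)) - (-1 + 0)/5)*(-1/12) = (4 - 4/(2*(-1)) - (-1)/5)*(-1/12) = (4 - 4/(-2) - 1/10*(-2))*(-1/12) = (4 - 4*(-1/2) + 1/5)*(-1/12) = (4 + 2 + 1/5)*(-1/12) = (31/5)*(-1/12) = -31/60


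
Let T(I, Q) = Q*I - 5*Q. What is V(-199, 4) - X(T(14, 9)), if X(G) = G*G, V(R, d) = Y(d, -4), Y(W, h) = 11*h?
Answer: -6605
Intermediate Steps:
T(I, Q) = -5*Q + I*Q (T(I, Q) = I*Q - 5*Q = -5*Q + I*Q)
V(R, d) = -44 (V(R, d) = 11*(-4) = -44)
X(G) = G²
V(-199, 4) - X(T(14, 9)) = -44 - (9*(-5 + 14))² = -44 - (9*9)² = -44 - 1*81² = -44 - 1*6561 = -44 - 6561 = -6605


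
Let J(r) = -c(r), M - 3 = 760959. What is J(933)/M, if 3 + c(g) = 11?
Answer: -4/380481 ≈ -1.0513e-5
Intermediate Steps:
M = 760962 (M = 3 + 760959 = 760962)
c(g) = 8 (c(g) = -3 + 11 = 8)
J(r) = -8 (J(r) = -1*8 = -8)
J(933)/M = -8/760962 = -8*1/760962 = -4/380481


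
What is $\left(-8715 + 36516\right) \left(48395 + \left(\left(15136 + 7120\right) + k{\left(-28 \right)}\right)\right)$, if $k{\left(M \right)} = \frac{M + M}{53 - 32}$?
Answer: $1964094315$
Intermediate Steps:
$k{\left(M \right)} = \frac{2 M}{21}$
$\left(-8715 + 36516\right) \left(48395 + \left(\left(15136 + 7120\right) + k{\left(-28 \right)}\right)\right) = \left(-8715 + 36516\right) \left(48395 + \left(\left(15136 + 7120\right) + \frac{2}{21} \left(-28\right)\right)\right) = 27801 \left(48395 + \left(22256 - \frac{8}{3}\right)\right) = 27801 \left(48395 + \frac{66760}{3}\right) = 27801 \cdot \frac{211945}{3} = 1964094315$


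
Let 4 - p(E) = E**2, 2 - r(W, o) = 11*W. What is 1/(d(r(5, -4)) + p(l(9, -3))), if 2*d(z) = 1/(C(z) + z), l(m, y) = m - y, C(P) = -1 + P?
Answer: -214/29961 ≈ -0.0071426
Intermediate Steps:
r(W, o) = 2 - 11*W
d(z) = 1/(2*(-1 + 2*z)) (d(z) = 1/(2*((-1 + z) + z)) = 1/(2*(-1 + 2*z)))
p(E) = 4 - E**2
1/(d(r(5, -4)) + p(l(9, -3))) = 1/(1/(2*(-1 + 2*(2 - 11*5))) + (4 - (9 - 1*(-3))**2)) = 1/(1/(2*(-1 + 2*(2 - 55))) + (4 - (9 + 3)**2)) = 1/(1/(2*(-1 + 2*(-53))) + (4 - 1*12**2)) = 1/(1/(2*(-1 - 106)) + (4 - 1*144)) = 1/((1/2)/(-107) + (4 - 144)) = 1/((1/2)*(-1/107) - 140) = 1/(-1/214 - 140) = 1/(-29961/214) = -214/29961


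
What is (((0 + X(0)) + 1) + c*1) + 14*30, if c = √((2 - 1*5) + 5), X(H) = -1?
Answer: 420 + √2 ≈ 421.41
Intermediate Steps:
c = √2 (c = √((2 - 5) + 5) = √(-3 + 5) = √2 ≈ 1.4142)
(((0 + X(0)) + 1) + c*1) + 14*30 = (((0 - 1) + 1) + √2*1) + 14*30 = ((-1 + 1) + √2) + 420 = (0 + √2) + 420 = √2 + 420 = 420 + √2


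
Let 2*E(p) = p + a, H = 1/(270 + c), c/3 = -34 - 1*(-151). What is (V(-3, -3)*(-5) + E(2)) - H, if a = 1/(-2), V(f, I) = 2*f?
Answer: 76379/2484 ≈ 30.748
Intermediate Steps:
c = 351 (c = 3*(-34 - 1*(-151)) = 3*(-34 + 151) = 3*117 = 351)
a = -1/2 ≈ -0.50000
H = 1/621 (H = 1/(270 + 351) = 1/621 ≈ 0.0016103)
E(p) = -1/4 + p/2 (E(p) = (p - 1/2)/2 = (-1/2 + p)/2 = -1/4 + p/2)
(V(-3, -3)*(-5) + E(2)) - H = ((2*(-3))*(-5) + (-1/4 + (1/2)*2)) - 1*1/621 = (-6*(-5) + (-1/4 + 1)) - 1/621 = (30 + 3/4) - 1/621 = 123/4 - 1/621 = 76379/2484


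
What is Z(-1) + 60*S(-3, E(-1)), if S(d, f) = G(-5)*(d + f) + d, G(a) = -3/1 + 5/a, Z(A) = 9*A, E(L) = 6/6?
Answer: 291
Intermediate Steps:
E(L) = 1 (E(L) = 6*(⅙) = 1)
G(a) = -3 + 5/a (G(a) = -3*1 + 5/a = -3 + 5/a)
S(d, f) = -4*f - 3*d (S(d, f) = (-3 + 5/(-5))*(d + f) + d = (-3 + 5*(-⅕))*(d + f) + d = (-3 - 1)*(d + f) + d = -4*(d + f) + d = (-4*d - 4*f) + d = -4*f - 3*d)
Z(-1) + 60*S(-3, E(-1)) = 9*(-1) + 60*(-4*1 - 3*(-3)) = -9 + 60*(-4 + 9) = -9 + 60*5 = -9 + 300 = 291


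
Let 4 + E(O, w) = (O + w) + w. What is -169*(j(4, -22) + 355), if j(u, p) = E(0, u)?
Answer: -60671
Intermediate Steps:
E(O, w) = -4 + O + 2*w (E(O, w) = -4 + ((O + w) + w) = -4 + (O + 2*w) = -4 + O + 2*w)
j(u, p) = -4 + 2*u (j(u, p) = -4 + 0 + 2*u = -4 + 2*u)
-169*(j(4, -22) + 355) = -169*((-4 + 2*4) + 355) = -169*((-4 + 8) + 355) = -169*(4 + 355) = -169*359 = -60671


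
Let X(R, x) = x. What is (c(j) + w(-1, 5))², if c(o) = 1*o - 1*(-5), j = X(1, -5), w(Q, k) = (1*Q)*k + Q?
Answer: 36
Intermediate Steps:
w(Q, k) = Q + Q*k (w(Q, k) = Q*k + Q = Q + Q*k)
j = -5
c(o) = 5 + o (c(o) = o + 5 = 5 + o)
(c(j) + w(-1, 5))² = ((5 - 5) - (1 + 5))² = (0 - 1*6)² = (0 - 6)² = (-6)² = 36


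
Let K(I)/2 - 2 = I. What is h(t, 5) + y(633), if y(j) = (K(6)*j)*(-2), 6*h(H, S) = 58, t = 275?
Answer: -60739/3 ≈ -20246.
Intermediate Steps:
h(H, S) = 29/3 (h(H, S) = (⅙)*58 = 29/3)
K(I) = 4 + 2*I
y(j) = -32*j (y(j) = ((4 + 2*6)*j)*(-2) = ((4 + 12)*j)*(-2) = (16*j)*(-2) = -32*j)
h(t, 5) + y(633) = 29/3 - 32*633 = 29/3 - 20256 = -60739/3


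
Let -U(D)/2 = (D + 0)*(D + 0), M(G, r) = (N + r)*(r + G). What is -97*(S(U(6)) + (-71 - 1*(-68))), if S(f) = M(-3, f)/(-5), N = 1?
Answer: 103596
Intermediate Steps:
M(G, r) = (1 + r)*(G + r) (M(G, r) = (1 + r)*(r + G) = (1 + r)*(G + r))
U(D) = -2*D² (U(D) = -2*(D + 0)*(D + 0) = -2*D*D = -2*D²)
S(f) = ⅗ - f²/5 + 2*f/5 (S(f) = (-3 + f + f² - 3*f)/(-5) = (-3 + f² - 2*f)*(-⅕) = ⅗ - f²/5 + 2*f/5)
-97*(S(U(6)) + (-71 - 1*(-68))) = -97*((⅗ - (-2*6²)²/5 + 2*(-2*6²)/5) + (-71 - 1*(-68))) = -97*((⅗ - (-2*36)²/5 + 2*(-2*36)/5) + (-71 + 68)) = -97*((⅗ - ⅕*(-72)² + (⅖)*(-72)) - 3) = -97*((⅗ - ⅕*5184 - 144/5) - 3) = -97*((⅗ - 5184/5 - 144/5) - 3) = -97*(-1065 - 3) = -97*(-1068) = 103596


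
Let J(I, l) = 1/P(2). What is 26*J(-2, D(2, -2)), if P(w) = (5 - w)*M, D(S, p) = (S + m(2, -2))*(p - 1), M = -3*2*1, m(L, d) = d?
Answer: -13/9 ≈ -1.4444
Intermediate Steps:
M = -6 (M = -6*1 = -6)
D(S, p) = (-1 + p)*(-2 + S) (D(S, p) = (S - 2)*(p - 1) = (-2 + S)*(-1 + p) = (-1 + p)*(-2 + S))
P(w) = -30 + 6*w (P(w) = (5 - w)*(-6) = -30 + 6*w)
J(I, l) = -1/18 (J(I, l) = 1/(-30 + 6*2) = 1/(-30 + 12) = 1/(-18) = -1/18)
26*J(-2, D(2, -2)) = 26*(-1/18) = -13/9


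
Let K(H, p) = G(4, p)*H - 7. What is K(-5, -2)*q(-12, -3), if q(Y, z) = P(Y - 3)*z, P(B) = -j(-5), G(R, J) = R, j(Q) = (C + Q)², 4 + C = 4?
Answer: -2025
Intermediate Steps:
C = 0 (C = -4 + 4 = 0)
j(Q) = Q² (j(Q) = (0 + Q)² = Q²)
P(B) = -25 (P(B) = -1*(-5)² = -1*25 = -25)
K(H, p) = -7 + 4*H (K(H, p) = 4*H - 7 = -7 + 4*H)
q(Y, z) = -25*z
K(-5, -2)*q(-12, -3) = (-7 + 4*(-5))*(-25*(-3)) = (-7 - 20)*75 = -27*75 = -2025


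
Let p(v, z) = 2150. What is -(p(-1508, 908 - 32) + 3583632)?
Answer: -3585782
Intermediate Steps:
-(p(-1508, 908 - 32) + 3583632) = -(2150 + 3583632) = -1*3585782 = -3585782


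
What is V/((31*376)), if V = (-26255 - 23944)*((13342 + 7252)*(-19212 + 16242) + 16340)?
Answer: 383695052520/1457 ≈ 2.6335e+8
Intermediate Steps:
V = 3069560420160 (V = -50199*(20594*(-2970) + 16340) = -50199*(-61164180 + 16340) = -50199*(-61147840) = 3069560420160)
V/((31*376)) = 3069560420160/((31*376)) = 3069560420160/11656 = 3069560420160*(1/11656) = 383695052520/1457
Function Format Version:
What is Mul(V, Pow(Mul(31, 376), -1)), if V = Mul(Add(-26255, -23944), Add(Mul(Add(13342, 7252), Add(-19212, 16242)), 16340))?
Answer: Rational(383695052520, 1457) ≈ 2.6335e+8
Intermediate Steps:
V = 3069560420160 (V = Mul(-50199, Add(Mul(20594, -2970), 16340)) = Mul(-50199, Add(-61164180, 16340)) = Mul(-50199, -61147840) = 3069560420160)
Mul(V, Pow(Mul(31, 376), -1)) = Mul(3069560420160, Pow(Mul(31, 376), -1)) = Mul(3069560420160, Pow(11656, -1)) = Mul(3069560420160, Rational(1, 11656)) = Rational(383695052520, 1457)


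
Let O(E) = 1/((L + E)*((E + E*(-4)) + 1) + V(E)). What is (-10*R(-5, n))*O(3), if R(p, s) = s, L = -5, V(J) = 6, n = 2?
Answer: -10/11 ≈ -0.90909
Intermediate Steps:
O(E) = 1/(6 + (1 - 3*E)*(-5 + E)) (O(E) = 1/((-5 + E)*((E + E*(-4)) + 1) + 6) = 1/((-5 + E)*((E - 4*E) + 1) + 6) = 1/((-5 + E)*(-3*E + 1) + 6) = 1/((-5 + E)*(1 - 3*E) + 6) = 1/((1 - 3*E)*(-5 + E) + 6) = 1/(6 + (1 - 3*E)*(-5 + E)))
(-10*R(-5, n))*O(3) = (-10*2)/(1 - 3*3**2 + 16*3) = -20/(1 - 3*9 + 48) = -20/(1 - 27 + 48) = -20/22 = -20*1/22 = -10/11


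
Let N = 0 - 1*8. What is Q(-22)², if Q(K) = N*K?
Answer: 30976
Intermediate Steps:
N = -8 (N = 0 - 8 = -8)
Q(K) = -8*K
Q(-22)² = (-8*(-22))² = 176² = 30976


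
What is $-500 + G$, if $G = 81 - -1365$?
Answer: $946$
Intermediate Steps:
$G = 1446$ ($G = 81 + 1365 = 1446$)
$-500 + G = -500 + 1446 = 946$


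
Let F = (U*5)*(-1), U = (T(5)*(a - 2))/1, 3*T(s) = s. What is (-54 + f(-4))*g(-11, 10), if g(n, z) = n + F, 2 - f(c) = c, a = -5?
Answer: -2272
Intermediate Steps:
T(s) = s/3
f(c) = 2 - c
U = -35/3 (U = (((1/3)*5)*(-5 - 2))/1 = ((5/3)*(-7))*1 = -35/3*1 = -35/3 ≈ -11.667)
F = 175/3 (F = -35/3*5*(-1) = -175/3*(-1) = 175/3 ≈ 58.333)
g(n, z) = 175/3 + n (g(n, z) = n + 175/3 = 175/3 + n)
(-54 + f(-4))*g(-11, 10) = (-54 + (2 - 1*(-4)))*(175/3 - 11) = (-54 + (2 + 4))*(142/3) = (-54 + 6)*(142/3) = -48*142/3 = -2272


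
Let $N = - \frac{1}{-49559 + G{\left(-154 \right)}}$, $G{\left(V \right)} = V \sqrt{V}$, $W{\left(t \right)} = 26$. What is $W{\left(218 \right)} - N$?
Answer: $\frac{63953365811}{2459746745} + \frac{154 i \sqrt{154}}{2459746745} \approx 26.0 + 7.7695 \cdot 10^{-7} i$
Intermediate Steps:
$G{\left(V \right)} = V^{\frac{3}{2}}$
$N = - \frac{1}{-49559 - 154 i \sqrt{154}}$ ($N = - \frac{1}{-49559 + \left(-154\right)^{\frac{3}{2}}} = - \frac{1}{-49559 - 154 i \sqrt{154}} \approx 2.0148 \cdot 10^{-5} - 7.7695 \cdot 10^{-7} i$)
$W{\left(218 \right)} - N = 26 - \left(\frac{49559}{2459746745} - \frac{154 i \sqrt{154}}{2459746745}\right) = \frac{63953365811}{2459746745} + \frac{154 i \sqrt{154}}{2459746745}$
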